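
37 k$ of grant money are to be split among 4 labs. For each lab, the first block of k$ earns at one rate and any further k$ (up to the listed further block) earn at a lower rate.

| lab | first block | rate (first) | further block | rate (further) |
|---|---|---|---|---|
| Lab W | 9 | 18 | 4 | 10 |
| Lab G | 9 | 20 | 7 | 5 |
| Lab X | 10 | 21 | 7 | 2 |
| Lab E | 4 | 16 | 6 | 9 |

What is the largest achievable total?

Treat each block as its own option and order by rate: Lab X/T1 21 > Lab G/T1 20 > Lab W/T1 18 > Lab E/T1 16 > Lab W/T2 10 > Lab E/T2 9 > Lab G/T2 5 > Lab X/T2 2.
Fill Lab X T1 block (10 at 21) → 27 left.
Lab G/T1 (20): +9 → 18 left.
Lab W/T1 (18): +9 → 9 left.
Lab E/T1 (16): +4 → 5 left.
Lab W T2 at 10: fill all 4 → 1 left.
1 remain; put them into Lab E T2 at 9.
Total = 21×10 + 20×9 + 18×9 + 16×4 + 10×4 + 9×1 = 665.

665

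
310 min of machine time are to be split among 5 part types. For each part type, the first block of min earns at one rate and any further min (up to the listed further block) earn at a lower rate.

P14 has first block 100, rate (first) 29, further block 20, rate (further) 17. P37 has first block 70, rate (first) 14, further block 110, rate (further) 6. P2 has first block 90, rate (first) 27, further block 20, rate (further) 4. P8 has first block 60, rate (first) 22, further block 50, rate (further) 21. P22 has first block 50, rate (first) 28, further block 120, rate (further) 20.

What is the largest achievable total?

8260

Rank every tier by rate: P14/T1 29 > P22/T1 28 > P2/T1 27 > P8/T1 22 > P8/T2 21 > P22/T2 20 > P14/T2 17 > P37/T1 14 > P37/T2 6 > P2/T2 4.
P14/T1 (29): +100 ; 210 left.
P22/T1 (28): +50 ; 160 left.
P2/T1 (27): +90 ; 70 left.
Fill P8 T1 block (60 at 22) ; 10 left.
P8 T2 at 21: only 10 left, fill 10.
Total = 29×100 + 28×50 + 27×90 + 22×60 + 21×10 = 8260.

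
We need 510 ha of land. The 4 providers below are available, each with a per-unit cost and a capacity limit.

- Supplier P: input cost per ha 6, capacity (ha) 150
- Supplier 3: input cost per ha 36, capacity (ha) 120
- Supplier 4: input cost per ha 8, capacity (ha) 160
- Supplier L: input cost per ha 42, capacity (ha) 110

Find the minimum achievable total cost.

Fill from the cheapest provider first.
Supplier P at 6: take all 150 ha ; 360 still needed.
Supplier 4 (8): use full 160 ; 200 ha to go.
Supplier 3 (36): use full 120 ; 80 ha to go.
Supplier L at 42: take 80 of its 110 ; requirement met.
Cost = 150×6 + 160×8 + 120×36 + 80×42 = 9860.

9860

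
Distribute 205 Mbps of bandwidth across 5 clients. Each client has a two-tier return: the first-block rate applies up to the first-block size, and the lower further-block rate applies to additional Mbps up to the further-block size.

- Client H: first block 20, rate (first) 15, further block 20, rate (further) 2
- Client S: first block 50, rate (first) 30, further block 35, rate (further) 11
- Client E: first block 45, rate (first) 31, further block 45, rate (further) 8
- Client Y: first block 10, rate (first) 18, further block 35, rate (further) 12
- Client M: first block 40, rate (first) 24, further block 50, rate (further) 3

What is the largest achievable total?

4810

Order all 10 blocks by rate: Client E/T1 31 > Client S/T1 30 > Client M/T1 24 > Client Y/T1 18 > Client H/T1 15 > Client Y/T2 12 > Client S/T2 11 > Client E/T2 8 > Client M/T2 3 > Client H/T2 2.
Fill Client E T1 block (45 at 31) → 160 left.
Client S/T1 (30): +50 → 110 left.
Fill Client M T1 block (40 at 24) → 70 left.
Fill Client Y T1 block (10 at 18) → 60 left.
Client H/T1 (15): +20 → 40 left.
Client Y/T2 (12): +35 → 5 left.
Client S/T2: +5 of 35 at 11; pool empty.
Total = 31×45 + 30×50 + 24×40 + 18×10 + 15×20 + 12×35 + 11×5 = 4810.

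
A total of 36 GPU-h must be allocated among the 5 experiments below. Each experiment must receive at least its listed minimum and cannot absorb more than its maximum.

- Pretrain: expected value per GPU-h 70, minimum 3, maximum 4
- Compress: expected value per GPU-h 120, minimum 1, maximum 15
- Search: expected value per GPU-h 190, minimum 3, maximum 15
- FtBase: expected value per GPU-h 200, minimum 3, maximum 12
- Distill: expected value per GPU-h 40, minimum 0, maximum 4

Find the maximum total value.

Meeting every minimum uses 3+1+3+3+0 = 10 GPU-h, leaving 26.
Highest expected value per GPU-h first: FtBase 200 > Search 190 > Compress 120 > Pretrain 70 > Distill 40.
FtBase takes 9 more to reach its cap of 12 ; 17 left.
Search takes 12 more to reach its cap of 15 ; 5 left.
Compress has room for 14 more but only 5 remain, so it gets 6.
Total = 70×3 + 120×6 + 190×15 + 200×12 = 6180.

6180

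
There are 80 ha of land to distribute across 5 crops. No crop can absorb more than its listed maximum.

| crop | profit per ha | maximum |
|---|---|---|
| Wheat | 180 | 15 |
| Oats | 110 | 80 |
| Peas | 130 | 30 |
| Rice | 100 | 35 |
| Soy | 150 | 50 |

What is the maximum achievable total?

Highest profit per ha first: Wheat 180 > Soy 150 > Peas 130 > Oats 110 > Rice 100.
Wheat: +15 to 15 (cap) ; 65 left.
Give Soy 50 to hit its cap of 50 ; 15 left.
Peas: +15 (room for 30) → 15. Pool exhausted.
Total = 180×15 + 130×15 + 150×50 = 12150.

12150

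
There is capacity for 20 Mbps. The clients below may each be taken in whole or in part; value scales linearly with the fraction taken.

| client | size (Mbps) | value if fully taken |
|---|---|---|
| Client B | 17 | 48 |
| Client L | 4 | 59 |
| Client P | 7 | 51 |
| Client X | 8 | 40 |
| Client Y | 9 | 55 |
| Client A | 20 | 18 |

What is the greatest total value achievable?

Rank by value-to-size ratio: Client L 59/4≈14.8, Client P 51/7≈7.29, Client Y 55/9≈6.11, Client X 40/8≈5, Client B 48/17≈2.82, Client A 18/20≈0.9.
Take all of Client L (4 Mbps, value 59) ; 16 Mbps left.
All 7 Mbps of Client P fit (value 51) ; 9 remain.
Client Y: take in full, 9 Mbps for value 55 ; 0 left.
Total value = 165.

165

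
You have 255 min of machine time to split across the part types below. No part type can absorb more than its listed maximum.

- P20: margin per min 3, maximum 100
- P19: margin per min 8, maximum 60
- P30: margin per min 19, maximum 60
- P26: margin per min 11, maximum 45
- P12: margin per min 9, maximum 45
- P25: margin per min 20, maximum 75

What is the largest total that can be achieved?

Order the part types by margin per min: P25 20 > P30 19 > P26 11 > P12 9 > P19 8 > P20 3.
Give P25 75 to hit its cap of 75 ; 180 left.
P30 takes 60 to reach its cap of 60 ; 120 left.
P26: +45 to 45 (cap) ; 75 left.
P12 takes 45 to reach its cap of 45 ; 30 left.
P19: +30 (room for 60) → 30. Pool exhausted.
Total = 8×30 + 19×60 + 11×45 + 9×45 + 20×75 = 3780.

3780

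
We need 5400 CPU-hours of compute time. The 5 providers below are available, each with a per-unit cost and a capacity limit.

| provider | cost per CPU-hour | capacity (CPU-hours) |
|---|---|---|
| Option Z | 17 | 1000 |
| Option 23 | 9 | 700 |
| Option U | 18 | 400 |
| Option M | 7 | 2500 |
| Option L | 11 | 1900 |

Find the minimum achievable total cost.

49800

Cheapest first:
Option M (7): use full 2500 — 2900 CPU-hours to go.
Option 23 (9): use full 700 — 2200 CPU-hours to go.
Take 1900 from Option L at 11 — need 300 more.
Option Z at 17: take 300 of its 1000 — requirement met.
Option U: unused.
Cost = 2500×7 + 700×9 + 1900×11 + 300×17 = 49800.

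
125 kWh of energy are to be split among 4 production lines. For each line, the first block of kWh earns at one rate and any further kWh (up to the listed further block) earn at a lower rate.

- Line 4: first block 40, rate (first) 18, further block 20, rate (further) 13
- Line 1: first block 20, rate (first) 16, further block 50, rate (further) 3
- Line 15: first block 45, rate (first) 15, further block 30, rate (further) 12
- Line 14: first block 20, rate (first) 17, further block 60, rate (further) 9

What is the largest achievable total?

Treat each block as its own option and order by rate: Line 4/T1 18 > Line 14/T1 17 > Line 1/T1 16 > Line 15/T1 15 > Line 4/T2 13 > Line 15/T2 12 > Line 14/T2 9 > Line 1/T2 3.
Line 4/T1 (18): +40 — 85 left.
Line 14/T1 (17): +20 — 65 left.
Fill Line 1 T1 block (20 at 16) — 45 left.
Line 15 T1 at 15: fill all 45 — 0 left.
Total = 18×40 + 17×20 + 16×20 + 15×45 = 2055.

2055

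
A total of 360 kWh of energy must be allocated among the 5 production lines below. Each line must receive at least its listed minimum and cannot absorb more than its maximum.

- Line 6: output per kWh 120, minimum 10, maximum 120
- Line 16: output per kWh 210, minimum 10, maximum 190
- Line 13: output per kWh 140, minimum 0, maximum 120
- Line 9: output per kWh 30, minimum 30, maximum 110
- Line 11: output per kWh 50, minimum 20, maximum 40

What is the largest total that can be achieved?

Meeting every minimum uses 10+10+0+30+20 = 70 kWh, leaving 290.
Rank by output per kWh: Line 16 210 > Line 13 140 > Line 6 120 > Line 11 50 > Line 9 30.
Line 16: +180 to 190 (cap) → 110 left.
Line 13: +110 (room for 120) → 110. Pool exhausted.
Total = 120×10 + 210×190 + 140×110 + 30×30 + 50×20 = 58400.

58400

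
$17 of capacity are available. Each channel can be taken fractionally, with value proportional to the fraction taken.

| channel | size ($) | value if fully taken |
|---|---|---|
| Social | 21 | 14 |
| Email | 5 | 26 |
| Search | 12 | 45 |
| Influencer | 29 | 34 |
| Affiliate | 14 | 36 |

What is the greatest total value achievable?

71

Rank by value-to-size ratio: Email 26/5≈5.2, Search 45/12≈3.75, Affiliate 36/14≈2.57, Influencer 34/29≈1.17, Social 14/21≈0.667.
Take all of Email (5 $, value 26) → 12 $ left.
All 12 $ of Search fit (value 45) → 0 remain.
Total value = 71.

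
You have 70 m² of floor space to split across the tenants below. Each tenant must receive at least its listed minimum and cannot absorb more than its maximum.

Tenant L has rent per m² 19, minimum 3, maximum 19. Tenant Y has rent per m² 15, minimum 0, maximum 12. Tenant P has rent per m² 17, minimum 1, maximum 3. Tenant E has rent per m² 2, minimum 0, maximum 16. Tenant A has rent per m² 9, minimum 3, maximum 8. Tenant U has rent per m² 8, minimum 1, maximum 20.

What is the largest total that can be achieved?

840

Meeting every minimum uses 3+0+1+0+3+1 = 8 m², leaving 62.
Highest rent per m² first: Tenant L 19 > Tenant P 17 > Tenant Y 15 > Tenant A 9 > Tenant U 8 > Tenant E 2.
Tenant L takes 16 more to reach its cap of 19 ; 46 left.
Tenant P: +2 to 3 (cap) ; 44 left.
Tenant Y takes 12 more to reach its cap of 12 ; 32 left.
Tenant A: +5 to 8 (cap) ; 27 left.
Tenant U takes 19 more to reach its cap of 20 ; 8 left.
Tenant E has room for 16 more but only 8 remain, so it gets 8.
Total = 19×19 + 15×12 + 17×3 + 2×8 + 9×8 + 8×20 = 840.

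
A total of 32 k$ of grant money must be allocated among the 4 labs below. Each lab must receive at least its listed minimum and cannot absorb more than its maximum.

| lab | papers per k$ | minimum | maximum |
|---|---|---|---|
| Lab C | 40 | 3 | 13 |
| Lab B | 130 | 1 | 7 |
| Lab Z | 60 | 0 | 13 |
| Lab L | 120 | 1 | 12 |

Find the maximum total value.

3070

Meeting every minimum uses 3+1+0+1 = 5 k$, leaving 27.
Highest papers per k$ first: Lab B 130 > Lab L 120 > Lab Z 60 > Lab C 40.
Lab B takes 6 more to reach its cap of 7 → 21 left.
Lab L: +11 to 12 (cap) → 10 left.
Lab Z has room for 13 more but only 10 remain, so it gets 10.
Total = 40×3 + 130×7 + 60×10 + 120×12 = 3070.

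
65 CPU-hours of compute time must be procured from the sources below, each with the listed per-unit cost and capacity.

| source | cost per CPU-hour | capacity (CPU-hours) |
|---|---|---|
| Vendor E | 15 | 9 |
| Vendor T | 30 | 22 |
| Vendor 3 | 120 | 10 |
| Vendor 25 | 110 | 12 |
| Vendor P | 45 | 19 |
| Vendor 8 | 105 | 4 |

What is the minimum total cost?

3280

Use sources in increasing cost order.
Vendor E (15): use full 9 — 56 CPU-hours to go.
Take 22 from Vendor T at 30 — need 34 more.
Take 19 from Vendor P at 45 — need 15 more.
Vendor 8 (105): use full 4 — 11 CPU-hours to go.
Take 11 from Vendor 25 at 110 to finish.
Vendor 3: unused.
Cost = 9×15 + 22×30 + 19×45 + 4×105 + 11×110 = 3280.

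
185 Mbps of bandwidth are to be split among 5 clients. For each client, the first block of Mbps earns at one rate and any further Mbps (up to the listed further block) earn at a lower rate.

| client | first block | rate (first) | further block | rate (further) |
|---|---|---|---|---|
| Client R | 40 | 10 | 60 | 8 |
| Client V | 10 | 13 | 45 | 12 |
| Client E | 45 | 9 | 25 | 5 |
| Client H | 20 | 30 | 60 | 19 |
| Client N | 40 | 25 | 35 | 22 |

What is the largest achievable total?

3880

Rank every tier by rate: Client H/first 30 > Client N/first 25 > Client N/second 22 > Client H/second 19 > Client V/first 13 > Client V/second 12 > Client R/first 10 > Client E/first 9 > Client R/second 8 > Client E/second 5.
Fill Client H first block (20 at 30) → 165 left.
Client N first at 25: fill all 40 → 125 left.
Fill Client N second block (35 at 22) → 90 left.
Client H second at 19: fill all 60 → 30 left.
Client V/first (13): +10 → 20 left.
Client V/second: +20 of 45 at 12; pool empty.
Total = 30×20 + 25×40 + 22×35 + 19×60 + 13×10 + 12×20 = 3880.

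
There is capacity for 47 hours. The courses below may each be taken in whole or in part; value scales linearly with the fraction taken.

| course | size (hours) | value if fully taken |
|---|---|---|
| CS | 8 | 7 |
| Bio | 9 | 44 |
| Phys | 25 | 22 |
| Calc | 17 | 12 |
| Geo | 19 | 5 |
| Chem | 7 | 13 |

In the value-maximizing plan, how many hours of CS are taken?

Rank by value-to-size ratio: Bio 44/9≈4.89, Chem 13/7≈1.86, Phys 22/25≈0.88, CS 7/8≈0.875, Calc 12/17≈0.706, Geo 5/19≈0.263.
All 9 hours of Bio fit (value 44) — 38 remain.
Chem: take in full, 7 hours for value 13 — 31 left.
Phys: take in full, 25 hours for value 22 — 6 left.
Fill the last 6 hours with part of CS: 6/8 of it earns 5.25.

6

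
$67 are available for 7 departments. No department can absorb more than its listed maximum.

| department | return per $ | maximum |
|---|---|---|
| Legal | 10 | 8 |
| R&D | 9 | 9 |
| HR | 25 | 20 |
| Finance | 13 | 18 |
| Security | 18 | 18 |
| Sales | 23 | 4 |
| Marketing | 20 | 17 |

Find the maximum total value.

Highest return per $ first: HR 25 > Sales 23 > Marketing 20 > Security 18 > Finance 13 > Legal 10 > R&D 9.
Give HR 20 to hit its cap of 20 ; 47 left.
Give Sales 4 to hit its cap of 4 ; 43 left.
Marketing takes 17 to reach its cap of 17 ; 26 left.
Security takes 18 to reach its cap of 18 ; 8 left.
Only 8 left; Finance takes them to reach 8.
Total = 25×20 + 13×8 + 18×18 + 23×4 + 20×17 = 1360.

1360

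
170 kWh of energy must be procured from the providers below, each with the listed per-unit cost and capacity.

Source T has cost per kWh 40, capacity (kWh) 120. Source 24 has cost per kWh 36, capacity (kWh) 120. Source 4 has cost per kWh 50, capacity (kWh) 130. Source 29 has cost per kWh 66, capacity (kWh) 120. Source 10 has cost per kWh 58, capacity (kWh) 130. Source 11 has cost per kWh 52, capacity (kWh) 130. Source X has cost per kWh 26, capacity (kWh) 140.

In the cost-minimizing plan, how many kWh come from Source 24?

Use providers in increasing cost order.
Take 140 from Source X at 26 → need 30 more.
Source 24 at 36: take 30 of its 120 → requirement met.
Source T, Source 4, Source 11, Source 10, Source 29: unused.

30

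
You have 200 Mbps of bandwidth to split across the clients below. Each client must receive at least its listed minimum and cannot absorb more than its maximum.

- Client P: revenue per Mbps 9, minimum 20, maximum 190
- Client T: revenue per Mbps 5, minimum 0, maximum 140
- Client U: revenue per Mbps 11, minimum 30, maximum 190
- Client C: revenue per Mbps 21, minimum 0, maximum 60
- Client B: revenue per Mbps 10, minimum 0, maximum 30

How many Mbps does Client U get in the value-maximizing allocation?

120

Meeting every minimum uses 20+0+30+0+0 = 50 Mbps, leaving 150.
Rank by revenue per Mbps: Client C 21 > Client U 11 > Client B 10 > Client P 9 > Client T 5.
Client C: +60 to 60 (cap) ; 90 left.
Client U: +90 (room for 160) → 120. Pool exhausted.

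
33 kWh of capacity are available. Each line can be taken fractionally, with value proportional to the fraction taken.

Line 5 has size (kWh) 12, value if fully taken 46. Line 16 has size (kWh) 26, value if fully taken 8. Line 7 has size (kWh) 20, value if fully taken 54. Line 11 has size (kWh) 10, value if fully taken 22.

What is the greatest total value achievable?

102.2

Rank by value-to-size ratio: Line 5 46/12≈3.83, Line 7 54/20≈2.7, Line 11 22/10≈2.2, Line 16 8/26≈0.308.
Line 5: take in full, 12 kWh for value 46 → 21 left.
All 20 kWh of Line 7 fit (value 54) → 1 remain.
1 kWh left: a 1/10 share of Line 11 gives 22×1/10 = 2.2.
Total value = 102.2.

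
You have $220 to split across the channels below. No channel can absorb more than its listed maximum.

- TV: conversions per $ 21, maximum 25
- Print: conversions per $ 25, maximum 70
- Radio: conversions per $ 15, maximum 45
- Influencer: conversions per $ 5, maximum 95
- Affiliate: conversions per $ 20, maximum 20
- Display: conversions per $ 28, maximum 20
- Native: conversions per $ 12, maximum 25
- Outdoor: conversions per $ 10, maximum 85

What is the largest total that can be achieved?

4360

Highest conversions per $ first: Display 28 > Print 25 > TV 21 > Affiliate 20 > Radio 15 > Native 12 > Outdoor 10 > Influencer 5.
Give Display 20 to hit its cap of 20 ; 200 left.
Give Print 70 to hit its cap of 70 ; 130 left.
TV takes 25 to reach its cap of 25 ; 105 left.
Give Affiliate 20 to hit its cap of 20 ; 85 left.
Radio takes 45 to reach its cap of 45 ; 40 left.
Native: +25 to 25 (cap) ; 15 left.
Outdoor: +15 (room for 85) → 15. Pool exhausted.
Total = 21×25 + 25×70 + 15×45 + 20×20 + 28×20 + 12×25 + 10×15 = 4360.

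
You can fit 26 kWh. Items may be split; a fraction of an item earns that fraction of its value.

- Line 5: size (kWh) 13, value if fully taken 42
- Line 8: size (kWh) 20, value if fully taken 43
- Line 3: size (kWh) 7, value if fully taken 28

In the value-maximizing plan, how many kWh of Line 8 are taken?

6

Best value per unit of size first: Line 3 28/7≈4, Line 5 42/13≈3.23, Line 8 43/20≈2.15.
Line 3: take in full, 7 kWh for value 28 ; 19 left.
Take all of Line 5 (13 kWh, value 42) ; 6 kWh left.
Only 6 kWh remain; take 6/20 of Line 8 for value 43×6/20 = 12.9.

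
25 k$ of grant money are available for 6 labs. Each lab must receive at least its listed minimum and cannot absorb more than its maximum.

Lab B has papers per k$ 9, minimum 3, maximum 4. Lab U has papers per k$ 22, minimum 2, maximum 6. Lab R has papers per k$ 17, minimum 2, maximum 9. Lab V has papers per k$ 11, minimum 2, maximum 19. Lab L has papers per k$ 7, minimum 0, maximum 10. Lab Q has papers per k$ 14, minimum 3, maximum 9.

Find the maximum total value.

Meeting every minimum uses 3+2+2+2+0+3 = 12 k$, leaving 13.
Rank by papers per k$: Lab U 22 > Lab R 17 > Lab Q 14 > Lab V 11 > Lab B 9 > Lab L 7.
Lab U: +4 to 6 (cap) — 9 left.
Give Lab R 7 more to hit its cap of 9 — 2 left.
Lab Q has room for 6 more but only 2 remain, so it gets 5.
Total = 9×3 + 22×6 + 17×9 + 11×2 + 14×5 = 404.

404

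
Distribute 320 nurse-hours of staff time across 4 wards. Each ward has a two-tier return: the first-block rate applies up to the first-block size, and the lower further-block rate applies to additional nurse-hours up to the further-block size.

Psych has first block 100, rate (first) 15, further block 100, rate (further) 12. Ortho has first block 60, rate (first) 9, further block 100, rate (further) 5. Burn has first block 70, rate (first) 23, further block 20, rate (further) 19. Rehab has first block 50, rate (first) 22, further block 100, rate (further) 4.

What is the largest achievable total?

Order all 8 blocks by rate: Burn/T1 23 > Rehab/T1 22 > Burn/T2 19 > Psych/T1 15 > Psych/T2 12 > Ortho/T1 9 > Ortho/T2 5 > Rehab/T2 4.
Burn/T1 (23): +70 — 250 left.
Rehab/T1 (22): +50 — 200 left.
Burn/T2 (19): +20 — 180 left.
Psych T1 at 15: fill all 100 — 80 left.
Psych/T2: +80 of 100 at 12; pool empty.
Total = 23×70 + 22×50 + 19×20 + 15×100 + 12×80 = 5550.

5550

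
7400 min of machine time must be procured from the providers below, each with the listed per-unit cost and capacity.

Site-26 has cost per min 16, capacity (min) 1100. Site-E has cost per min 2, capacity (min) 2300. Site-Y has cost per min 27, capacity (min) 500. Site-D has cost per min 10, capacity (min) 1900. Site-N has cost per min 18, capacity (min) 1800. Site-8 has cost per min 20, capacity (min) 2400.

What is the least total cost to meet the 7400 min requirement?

Cheapest first:
Site-E (2): use full 2300 → 5100 min to go.
Take 1900 from Site-D at 10 → need 3200 more.
Take 1100 from Site-26 at 16 → need 2100 more.
Take 1800 from Site-N at 18 → need 300 more.
Site-8 at 20: take 300 of its 2400 → requirement met.
Site-Y: unused.
Cost = 2300×2 + 1900×10 + 1100×16 + 1800×18 + 300×20 = 79600.

79600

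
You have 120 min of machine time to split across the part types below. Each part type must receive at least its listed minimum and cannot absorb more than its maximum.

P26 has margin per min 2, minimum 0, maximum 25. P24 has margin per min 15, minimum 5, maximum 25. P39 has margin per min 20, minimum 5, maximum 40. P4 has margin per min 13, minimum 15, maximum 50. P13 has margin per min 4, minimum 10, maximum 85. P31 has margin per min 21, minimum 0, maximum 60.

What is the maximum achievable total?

2170

Meeting every minimum uses 0+5+5+15+10+0 = 35 min, leaving 85.
Order the part types by margin per min: P31 21 > P39 20 > P24 15 > P4 13 > P13 4 > P26 2.
P31: +60 to 60 (cap) → 25 left.
P39: +25 (room for 35) → 30. Pool exhausted.
Total = 15×5 + 20×30 + 13×15 + 4×10 + 21×60 = 2170.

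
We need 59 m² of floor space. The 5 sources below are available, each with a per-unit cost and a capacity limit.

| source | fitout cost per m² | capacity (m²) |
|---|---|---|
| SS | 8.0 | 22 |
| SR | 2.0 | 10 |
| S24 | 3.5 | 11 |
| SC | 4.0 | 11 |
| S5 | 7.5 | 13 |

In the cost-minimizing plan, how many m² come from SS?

14

Use sources in increasing cost order.
Take 10 from SR at 2.0 → need 49 more.
S24 at 3.5: take all 11 m² → 38 still needed.
Take 11 from SC at 4.0 → need 27 more.
S5 at 7.5: take all 13 m² → 14 still needed.
SS at 8.0: take 14 of its 22 → requirement met.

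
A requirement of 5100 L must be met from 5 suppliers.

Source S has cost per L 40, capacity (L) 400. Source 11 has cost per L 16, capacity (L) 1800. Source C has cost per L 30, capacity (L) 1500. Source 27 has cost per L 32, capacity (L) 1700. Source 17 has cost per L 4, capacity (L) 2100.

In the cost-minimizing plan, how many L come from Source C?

Fill from the cheapest supplier first.
Source 17 at 4: take all 2100 L — 3000 still needed.
Source 11 at 16: take all 1800 L — 1200 still needed.
Take 1200 from Source C at 30 to finish.
Source 27, Source S: unused.

1200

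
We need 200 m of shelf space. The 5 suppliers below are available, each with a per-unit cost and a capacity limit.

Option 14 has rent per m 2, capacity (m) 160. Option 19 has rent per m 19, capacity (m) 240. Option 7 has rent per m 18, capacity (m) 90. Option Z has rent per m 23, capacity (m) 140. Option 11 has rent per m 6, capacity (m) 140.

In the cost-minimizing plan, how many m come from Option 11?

Cheapest first:
Option 14 at 2: take all 160 m → 40 still needed.
Option 11 (6): take the remaining 40 → done.
Option 7, Option 19, Option Z: unused.

40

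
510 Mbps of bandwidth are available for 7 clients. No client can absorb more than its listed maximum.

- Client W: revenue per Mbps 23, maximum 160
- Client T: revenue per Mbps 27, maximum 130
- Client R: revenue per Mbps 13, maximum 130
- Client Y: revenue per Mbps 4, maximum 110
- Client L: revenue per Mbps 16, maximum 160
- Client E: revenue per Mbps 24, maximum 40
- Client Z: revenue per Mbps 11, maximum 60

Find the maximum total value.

Order the clients by revenue per Mbps: Client T 27 > Client E 24 > Client W 23 > Client L 16 > Client R 13 > Client Z 11 > Client Y 4.
Client T takes 130 to reach its cap of 130 → 380 left.
Client E takes 40 to reach its cap of 40 → 340 left.
Client W takes 160 to reach its cap of 160 → 180 left.
Give Client L 160 to hit its cap of 160 → 20 left.
Client R: +20 (room for 130) → 20. Pool exhausted.
Total = 23×160 + 27×130 + 13×20 + 16×160 + 24×40 = 10970.

10970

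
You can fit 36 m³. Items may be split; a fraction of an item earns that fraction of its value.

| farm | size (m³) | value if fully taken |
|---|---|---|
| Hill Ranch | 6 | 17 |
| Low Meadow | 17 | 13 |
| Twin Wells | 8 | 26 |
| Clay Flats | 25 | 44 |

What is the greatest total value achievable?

Sort by value density: Twin Wells 26/8≈3.25, Hill Ranch 17/6≈2.83, Clay Flats 44/25≈1.76, Low Meadow 13/17≈0.765.
Take all of Twin Wells (8 m³, value 26) ; 28 m³ left.
Take all of Hill Ranch (6 m³, value 17) ; 22 m³ left.
22 m³ left: a 22/25 share of Clay Flats gives 44×22/25 = 38.72.
Total value = 81.72.

81.72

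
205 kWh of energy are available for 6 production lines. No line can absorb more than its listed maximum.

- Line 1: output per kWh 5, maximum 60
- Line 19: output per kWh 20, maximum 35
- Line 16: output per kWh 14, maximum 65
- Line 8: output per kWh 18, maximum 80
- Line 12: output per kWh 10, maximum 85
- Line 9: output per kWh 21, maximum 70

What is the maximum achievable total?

3890

Order the production lines by output per kWh: Line 9 21 > Line 19 20 > Line 8 18 > Line 16 14 > Line 12 10 > Line 1 5.
Line 9 takes 70 to reach its cap of 70 — 135 left.
Give Line 19 35 to hit its cap of 35 — 100 left.
Line 8 takes 80 to reach its cap of 80 — 20 left.
Only 20 left; Line 16 takes them to reach 20.
Total = 20×35 + 14×20 + 18×80 + 21×70 = 3890.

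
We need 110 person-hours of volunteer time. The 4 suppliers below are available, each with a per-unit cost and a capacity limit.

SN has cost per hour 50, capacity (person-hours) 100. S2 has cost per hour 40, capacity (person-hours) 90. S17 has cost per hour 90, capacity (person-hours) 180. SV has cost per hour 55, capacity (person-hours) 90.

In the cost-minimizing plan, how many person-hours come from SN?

20

Cheapest first:
Take 90 from S2 at 40 → need 20 more.
SN (50): take the remaining 20 → done.
SV, S17: unused.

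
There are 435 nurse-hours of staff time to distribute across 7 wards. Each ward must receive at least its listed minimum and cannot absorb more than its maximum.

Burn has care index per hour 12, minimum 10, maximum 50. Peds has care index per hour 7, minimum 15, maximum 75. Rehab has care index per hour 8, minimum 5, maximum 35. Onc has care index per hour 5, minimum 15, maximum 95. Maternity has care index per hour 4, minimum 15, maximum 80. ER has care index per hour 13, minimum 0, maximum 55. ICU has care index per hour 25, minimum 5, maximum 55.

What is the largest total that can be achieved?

4250

Meeting every minimum uses 10+15+5+15+15+0+5 = 65 nurse-hours, leaving 370.
Highest care index per hour first: ICU 25 > ER 13 > Burn 12 > Rehab 8 > Peds 7 > Onc 5 > Maternity 4.
ICU: +50 to 55 (cap) → 320 left.
ER takes 55 more to reach its cap of 55 → 265 left.
Give Burn 40 more to hit its cap of 50 → 225 left.
Rehab: +30 to 35 (cap) → 195 left.
Peds: +60 to 75 (cap) → 135 left.
Onc: +80 to 95 (cap) → 55 left.
Only 55 left; Maternity takes them to reach 70.
Total = 12×50 + 7×75 + 8×35 + 5×95 + 4×70 + 13×55 + 25×55 = 4250.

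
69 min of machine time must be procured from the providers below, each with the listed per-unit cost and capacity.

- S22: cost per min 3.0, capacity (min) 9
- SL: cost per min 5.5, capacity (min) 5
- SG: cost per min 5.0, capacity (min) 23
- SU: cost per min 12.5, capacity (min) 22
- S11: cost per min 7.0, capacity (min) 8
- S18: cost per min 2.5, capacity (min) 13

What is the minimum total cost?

395.5

Cheapest first:
S18 at 2.5: take all 13 min → 56 still needed.
S22 at 3.0: take all 9 min → 47 still needed.
Take 23 from SG at 5.0 → need 24 more.
SL (5.5): use full 5 → 19 min to go.
Take 8 from S11 at 7.0 → need 11 more.
SU at 12.5: take 11 of its 22 → requirement met.
Cost = 13×2.5 + 9×3.0 + 23×5.0 + 5×5.5 + 8×7.0 + 11×12.5 = 395.5.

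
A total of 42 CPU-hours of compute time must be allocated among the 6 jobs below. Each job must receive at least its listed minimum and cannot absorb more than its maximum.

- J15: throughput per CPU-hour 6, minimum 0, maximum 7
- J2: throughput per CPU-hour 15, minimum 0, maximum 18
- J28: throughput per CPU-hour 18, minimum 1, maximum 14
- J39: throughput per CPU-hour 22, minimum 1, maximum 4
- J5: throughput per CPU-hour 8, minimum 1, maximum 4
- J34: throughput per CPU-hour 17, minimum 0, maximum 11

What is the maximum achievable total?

Meeting every minimum uses 0+0+1+1+1+0 = 3 CPU-hours, leaving 39.
Rank by throughput per CPU-hour: J39 22 > J28 18 > J34 17 > J2 15 > J5 8 > J15 6.
J39 takes 3 more to reach its cap of 4 → 36 left.
J28 takes 13 more to reach its cap of 14 → 23 left.
J34: +11 to 11 (cap) → 12 left.
J2: +12 (room for 18) → 12. Pool exhausted.
Total = 15×12 + 18×14 + 22×4 + 8×1 + 17×11 = 715.

715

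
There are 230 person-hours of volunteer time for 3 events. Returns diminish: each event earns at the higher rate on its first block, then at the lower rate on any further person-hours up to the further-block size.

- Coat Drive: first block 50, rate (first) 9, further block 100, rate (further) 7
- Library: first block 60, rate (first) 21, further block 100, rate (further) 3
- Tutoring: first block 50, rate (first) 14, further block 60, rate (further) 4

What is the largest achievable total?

Rank every tier by rate: Library/T1 21 > Tutoring/T1 14 > Coat Drive/T1 9 > Coat Drive/T2 7 > Tutoring/T2 4 > Library/T2 3.
Library T1 at 21: fill all 60 → 170 left.
Tutoring/T1 (14): +50 → 120 left.
Coat Drive/T1 (9): +50 → 70 left.
Coat Drive T2 at 7: only 70 left, fill 70.
Total = 21×60 + 14×50 + 9×50 + 7×70 = 2900.

2900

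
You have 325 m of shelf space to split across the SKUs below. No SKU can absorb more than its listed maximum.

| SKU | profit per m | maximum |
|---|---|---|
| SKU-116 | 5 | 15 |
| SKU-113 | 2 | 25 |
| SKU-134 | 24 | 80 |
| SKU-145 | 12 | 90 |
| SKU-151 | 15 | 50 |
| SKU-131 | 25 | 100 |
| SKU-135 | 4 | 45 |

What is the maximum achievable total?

6275

Rank by profit per m: SKU-131 25 > SKU-134 24 > SKU-151 15 > SKU-145 12 > SKU-116 5 > SKU-135 4 > SKU-113 2.
SKU-131: +100 to 100 (cap) — 225 left.
SKU-134 takes 80 to reach its cap of 80 — 145 left.
SKU-151: +50 to 50 (cap) — 95 left.
Give SKU-145 90 to hit its cap of 90 — 5 left.
Only 5 left; SKU-116 takes them to reach 5.
Total = 5×5 + 24×80 + 12×90 + 15×50 + 25×100 = 6275.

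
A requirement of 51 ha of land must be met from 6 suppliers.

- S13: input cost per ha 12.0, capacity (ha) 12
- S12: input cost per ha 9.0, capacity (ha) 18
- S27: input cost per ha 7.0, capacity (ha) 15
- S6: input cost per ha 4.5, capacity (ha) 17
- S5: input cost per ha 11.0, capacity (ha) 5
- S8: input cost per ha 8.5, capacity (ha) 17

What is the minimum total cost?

Use suppliers in increasing cost order.
Take 17 from S6 at 4.5 — need 34 more.
Take 15 from S27 at 7.0 — need 19 more.
Take 17 from S8 at 8.5 — need 2 more.
S12 at 9.0: take 2 of its 18 — requirement met.
S5, S13: unused.
Cost = 17×4.5 + 15×7.0 + 17×8.5 + 2×9.0 = 344.

344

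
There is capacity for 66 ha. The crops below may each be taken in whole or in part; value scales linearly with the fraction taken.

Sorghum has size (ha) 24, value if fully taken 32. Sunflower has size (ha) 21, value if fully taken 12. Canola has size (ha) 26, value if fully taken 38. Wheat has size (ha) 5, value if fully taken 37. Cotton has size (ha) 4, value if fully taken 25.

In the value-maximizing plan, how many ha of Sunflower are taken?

7

Best value per unit of size first: Wheat 37/5≈7.4, Cotton 25/4≈6.25, Canola 38/26≈1.46, Sorghum 32/24≈1.33, Sunflower 12/21≈0.571.
All 5 ha of Wheat fit (value 37) ; 61 remain.
Take all of Cotton (4 ha, value 25) ; 57 ha left.
All 26 ha of Canola fit (value 38) ; 31 remain.
All 24 ha of Sorghum fit (value 32) ; 7 remain.
7 ha left: a 7/21 share of Sunflower gives 12×7/21 = 4.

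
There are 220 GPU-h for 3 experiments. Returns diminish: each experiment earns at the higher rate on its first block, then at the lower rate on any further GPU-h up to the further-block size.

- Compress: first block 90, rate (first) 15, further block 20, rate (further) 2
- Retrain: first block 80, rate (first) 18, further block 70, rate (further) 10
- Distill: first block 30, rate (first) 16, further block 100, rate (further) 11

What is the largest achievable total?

3490

Treat each block as its own option and order by rate: Retrain/first 18 > Distill/first 16 > Compress/first 15 > Distill/second 11 > Retrain/second 10 > Compress/second 2.
Fill Retrain first block (80 at 18) — 140 left.
Fill Distill first block (30 at 16) — 110 left.
Fill Compress first block (90 at 15) — 20 left.
Distill second at 11: only 20 left, fill 20.
Total = 18×80 + 16×30 + 15×90 + 11×20 = 3490.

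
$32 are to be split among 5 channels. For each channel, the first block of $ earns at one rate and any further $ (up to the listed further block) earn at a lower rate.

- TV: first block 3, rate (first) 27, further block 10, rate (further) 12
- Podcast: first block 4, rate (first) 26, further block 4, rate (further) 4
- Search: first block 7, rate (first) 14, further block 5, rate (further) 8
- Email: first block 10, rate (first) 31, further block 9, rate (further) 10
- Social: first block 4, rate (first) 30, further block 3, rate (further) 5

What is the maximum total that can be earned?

761

Treat each block as its own option and order by rate: Email/first 31 > Social/first 30 > TV/first 27 > Podcast/first 26 > Search/first 14 > TV/second 12 > Email/second 10 > Search/second 8 > Social/second 5 > Podcast/second 4.
Email first at 31: fill all 10 → 22 left.
Social/first (30): +4 → 18 left.
TV/first (27): +3 → 15 left.
Podcast first at 26: fill all 4 → 11 left.
Search first at 14: fill all 7 → 4 left.
TV second at 12: only 4 left, fill 4.
Total = 31×10 + 30×4 + 27×3 + 26×4 + 14×7 + 12×4 = 761.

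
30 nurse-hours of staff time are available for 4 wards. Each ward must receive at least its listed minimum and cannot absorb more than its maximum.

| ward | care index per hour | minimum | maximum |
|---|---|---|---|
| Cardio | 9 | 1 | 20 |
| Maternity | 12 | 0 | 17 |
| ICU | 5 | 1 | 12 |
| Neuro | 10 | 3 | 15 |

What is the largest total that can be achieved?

Meeting every minimum uses 1+0+1+3 = 5 nurse-hours, leaving 25.
Order the wards by care index per hour: Maternity 12 > Neuro 10 > Cardio 9 > ICU 5.
Maternity: +17 to 17 (cap) ; 8 left.
Only 8 left; Neuro takes them to reach 11.
Total = 9×1 + 12×17 + 5×1 + 10×11 = 328.

328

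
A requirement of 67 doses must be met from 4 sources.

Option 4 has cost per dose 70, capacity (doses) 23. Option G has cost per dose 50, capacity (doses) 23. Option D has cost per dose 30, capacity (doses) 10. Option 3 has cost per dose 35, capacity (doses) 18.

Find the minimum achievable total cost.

3200

Cheapest first:
Take 10 from Option D at 30 → need 57 more.
Option 3 at 35: take all 18 doses → 39 still needed.
Option G at 50: take all 23 doses → 16 still needed.
Option 4 (70): take the remaining 16 → done.
Cost = 10×30 + 18×35 + 23×50 + 16×70 = 3200.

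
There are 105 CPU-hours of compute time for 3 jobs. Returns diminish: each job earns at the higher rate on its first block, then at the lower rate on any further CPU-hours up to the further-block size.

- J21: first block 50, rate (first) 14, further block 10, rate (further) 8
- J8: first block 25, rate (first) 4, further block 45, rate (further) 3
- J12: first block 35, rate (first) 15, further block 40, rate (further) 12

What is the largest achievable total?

1465

Order all 6 blocks by rate: J12/first 15 > J21/first 14 > J12/second 12 > J21/second 8 > J8/first 4 > J8/second 3.
Fill J12 first block (35 at 15) → 70 left.
J21 first at 14: fill all 50 → 20 left.
20 remain; put them into J12 second at 12.
Total = 15×35 + 14×50 + 12×20 = 1465.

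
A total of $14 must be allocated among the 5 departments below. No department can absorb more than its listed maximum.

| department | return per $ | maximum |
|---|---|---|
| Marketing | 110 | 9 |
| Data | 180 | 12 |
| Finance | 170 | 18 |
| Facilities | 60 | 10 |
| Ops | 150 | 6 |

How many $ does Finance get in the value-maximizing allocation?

Rank by return per $: Data 180 > Finance 170 > Ops 150 > Marketing 110 > Facilities 60.
Give Data 12 to hit its cap of 12 — 2 left.
Only 2 left; Finance takes them to reach 2.

2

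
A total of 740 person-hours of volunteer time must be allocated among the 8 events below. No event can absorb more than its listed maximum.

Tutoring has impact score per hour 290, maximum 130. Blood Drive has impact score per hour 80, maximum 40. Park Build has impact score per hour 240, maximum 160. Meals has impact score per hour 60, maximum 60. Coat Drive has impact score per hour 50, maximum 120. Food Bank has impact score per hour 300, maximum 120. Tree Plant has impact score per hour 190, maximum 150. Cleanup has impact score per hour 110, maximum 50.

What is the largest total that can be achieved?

Highest impact score per hour first: Food Bank 300 > Tutoring 290 > Park Build 240 > Tree Plant 190 > Cleanup 110 > Blood Drive 80 > Meals 60 > Coat Drive 50.
Give Food Bank 120 to hit its cap of 120 — 620 left.
Give Tutoring 130 to hit its cap of 130 — 490 left.
Park Build takes 160 to reach its cap of 160 — 330 left.
Give Tree Plant 150 to hit its cap of 150 — 180 left.
Cleanup takes 50 to reach its cap of 50 — 130 left.
Give Blood Drive 40 to hit its cap of 40 — 90 left.
Meals takes 60 to reach its cap of 60 — 30 left.
Only 30 left; Coat Drive takes them to reach 30.
Total = 290×130 + 80×40 + 240×160 + 60×60 + 50×30 + 300×120 + 190×150 + 110×50 = 154400.

154400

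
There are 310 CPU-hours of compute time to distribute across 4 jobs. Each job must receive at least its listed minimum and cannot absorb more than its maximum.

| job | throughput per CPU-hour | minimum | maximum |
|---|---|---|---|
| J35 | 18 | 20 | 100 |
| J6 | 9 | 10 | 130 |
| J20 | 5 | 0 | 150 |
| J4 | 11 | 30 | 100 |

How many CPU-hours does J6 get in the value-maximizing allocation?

110

Meeting every minimum uses 20+10+0+30 = 60 CPU-hours, leaving 250.
Rank by throughput per CPU-hour: J35 18 > J4 11 > J6 9 > J20 5.
J35 takes 80 more to reach its cap of 100 — 170 left.
Give J4 70 more to hit its cap of 100 — 100 left.
J6: +100 (room for 120) → 110. Pool exhausted.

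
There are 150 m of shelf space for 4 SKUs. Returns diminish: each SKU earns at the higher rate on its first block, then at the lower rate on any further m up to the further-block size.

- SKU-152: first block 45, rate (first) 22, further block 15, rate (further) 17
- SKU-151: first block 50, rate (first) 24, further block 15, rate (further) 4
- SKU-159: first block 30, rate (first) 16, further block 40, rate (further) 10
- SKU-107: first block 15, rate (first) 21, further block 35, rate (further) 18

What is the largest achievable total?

3220

Order all 8 blocks by rate: SKU-151/tier1 24 > SKU-152/tier1 22 > SKU-107/tier1 21 > SKU-107/tier2 18 > SKU-152/tier2 17 > SKU-159/tier1 16 > SKU-159/tier2 10 > SKU-151/tier2 4.
Fill SKU-151 tier1 block (50 at 24) → 100 left.
Fill SKU-152 tier1 block (45 at 22) → 55 left.
SKU-107/tier1 (21): +15 → 40 left.
SKU-107 tier2 at 18: fill all 35 → 5 left.
SKU-152/tier2: +5 of 15 at 17; pool empty.
Total = 24×50 + 22×45 + 21×15 + 18×35 + 17×5 = 3220.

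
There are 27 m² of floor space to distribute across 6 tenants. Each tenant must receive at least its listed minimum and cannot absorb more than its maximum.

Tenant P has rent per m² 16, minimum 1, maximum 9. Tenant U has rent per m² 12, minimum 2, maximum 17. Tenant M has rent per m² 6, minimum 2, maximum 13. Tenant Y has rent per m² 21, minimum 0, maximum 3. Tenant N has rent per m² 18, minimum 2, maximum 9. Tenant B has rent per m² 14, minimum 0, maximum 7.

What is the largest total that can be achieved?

Meeting every minimum uses 1+2+2+0+2+0 = 7 m², leaving 20.
Order the tenants by rent per m²: Tenant Y 21 > Tenant N 18 > Tenant P 16 > Tenant B 14 > Tenant U 12 > Tenant M 6.
Tenant Y: +3 to 3 (cap) → 17 left.
Tenant N takes 7 more to reach its cap of 9 → 10 left.
Tenant P takes 8 more to reach its cap of 9 → 2 left.
Tenant B has room for 7 more but only 2 remain, so it gets 2.
Total = 16×9 + 12×2 + 6×2 + 21×3 + 18×9 + 14×2 = 433.

433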